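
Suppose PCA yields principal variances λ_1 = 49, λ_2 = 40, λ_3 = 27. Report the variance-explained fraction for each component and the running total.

Step 1 — total variance = trace(Sigma) = Σ λ_i = 49 + 40 + 27 = 116.

Step 2 — fraction explained by component i = λ_i / Σ λ:
  PC1: 49/116 = 0.4224
  PC2: 40/116 = 0.3448
  PC3: 27/116 = 0.2328

Step 3 — cumulative fraction after k components = (λ_1 + ... + λ_k) / Σ λ:
  k = 1: 49/116 = 0.4224
  k = 2: (49 + 40)/116 = 89/116 = 0.7672
  k = 3: (49 + 40 + 27)/116 = 116/116 = 1

Summary (fraction, with percent):

explained: PC1 0.4224 (42.24%), PC2 0.3448 (34.48%), PC3 0.2328 (23.28%);  cumulative: 0.4224, 0.7672, 1


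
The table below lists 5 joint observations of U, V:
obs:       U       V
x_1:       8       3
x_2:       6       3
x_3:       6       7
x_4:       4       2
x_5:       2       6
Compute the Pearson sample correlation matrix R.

Step 1 — column means:
  mean(U) = (8 + 6 + 6 + 4 + 2) / 5 = 26/5 = 5.2
  mean(V) = (3 + 3 + 7 + 2 + 6) / 5 = 21/5 = 4.2

Step 2 — sample variances and covariances s[i,j] = (1/(n-1)) · Σ_k (x_{k,i} - mean_i) · (x_{k,j} - mean_j), with n-1 = 4:
  s[U,U] = ((2.8)·(2.8) + (0.8)·(0.8) + (0.8)·(0.8) + (-1.2)·(-1.2) + (-3.2)·(-3.2)) / 4 = 20.8/4 = 5.2
  s[U,V] = ((2.8)·(-1.2) + (0.8)·(-1.2) + (0.8)·(2.8) + (-1.2)·(-2.2) + (-3.2)·(1.8)) / 4 = -5.2/4 = -1.3
  s[V,V] = ((-1.2)·(-1.2) + (-1.2)·(-1.2) + (2.8)·(2.8) + (-2.2)·(-2.2) + (1.8)·(1.8)) / 4 = 18.8/4 = 4.7
  Sample standard deviations s_i = √(s[i,i]):
  s(U) = √(5.2) = 2.2804
  s(V) = √(4.7) = 2.1679

Step 3 — r_{ij} = s_{ij} / (s_i · s_j):
  r[U,U] = 1 (diagonal).
  r[U,V] = -1.3 / (2.2804 · 2.1679) = -1.3 / 4.9437 = -0.263
  r[V,V] = 1 (diagonal).

R is symmetric with unit diagonal. Assembling:

R = [[1, -0.263],
 [-0.263, 1]]


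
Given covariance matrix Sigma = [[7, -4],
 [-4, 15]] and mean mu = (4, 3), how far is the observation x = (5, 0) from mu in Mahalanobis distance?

Step 1 — centre the observation: (x - mu) = (1, -3).

Step 2 — invert Sigma. det(Sigma) = 7·15 - (-4)² = 89.
  Sigma^{-1} = (1/det) · [[d, -b], [-b, a]] = [[0.1685, 0.0449],
 [0.0449, 0.0787]].

Step 3 — form the quadratic (x - mu)^T · Sigma^{-1} · (x - mu):
  Sigma^{-1} · (x - mu) = (0.0337, -0.191).
  (x - mu)^T · [Sigma^{-1} · (x - mu)] = (1)·(0.0337) + (-3)·(-0.191) = 0.6067.

Step 4 — take square root: d = √(0.6067) ≈ 0.7789.

d(x, mu) = √(0.6067) ≈ 0.7789


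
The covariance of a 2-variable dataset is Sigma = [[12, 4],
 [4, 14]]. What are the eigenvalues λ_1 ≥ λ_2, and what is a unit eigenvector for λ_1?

Step 1 — characteristic polynomial of 2×2 Sigma:
  det(Sigma - λI) = λ² - trace · λ + det = 0.
  trace = 12 + 14 = 26, det = 12·14 - (4)² = 152.
Step 2 — discriminant:
  Δ = trace² - 4·det = 676 - 608 = 68.
Step 3 — eigenvalues:
  λ = (trace ± √Δ)/2 = (26 ± 8.2462)/2,
  λ_1 = 17.1231,  λ_2 = 8.8769.

Step 4 — unit eigenvector for λ_1: solve (Sigma - λ_1 I)v = 0. First row:
  (12 - 17.1231)·v_x + (4)·v_y = 0, i.e. (-5.1231)·v_x + (4)·v_y = 0,
  so v ∝ (b, λ_1 - a) = (4, 5.1231) = u.
  ||u|| = √((4)² + (5.1231)²) = √(42.2462) ≈ 6.4997,
  v_1 = u/||u|| ≈ (0.6154, 0.7882) (||v_1|| = 1).

λ_1 = 17.1231,  λ_2 = 8.8769;  v_1 ≈ (0.6154, 0.7882)


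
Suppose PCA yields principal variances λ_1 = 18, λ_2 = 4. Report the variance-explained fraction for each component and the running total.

Step 1 — total variance = trace(Sigma) = Σ λ_i = 18 + 4 = 22.

Step 2 — fraction explained by component i = λ_i / Σ λ:
  PC1: 18/22 = 0.8182
  PC2: 4/22 = 0.1818

Step 3 — cumulative fraction after k components = (λ_1 + ... + λ_k) / Σ λ:
  k = 1: 18/22 = 0.8182
  k = 2: (18 + 4)/22 = 22/22 = 1

Summary (fraction, with percent):

explained: PC1 0.8182 (81.82%), PC2 0.1818 (18.18%);  cumulative: 0.8182, 1


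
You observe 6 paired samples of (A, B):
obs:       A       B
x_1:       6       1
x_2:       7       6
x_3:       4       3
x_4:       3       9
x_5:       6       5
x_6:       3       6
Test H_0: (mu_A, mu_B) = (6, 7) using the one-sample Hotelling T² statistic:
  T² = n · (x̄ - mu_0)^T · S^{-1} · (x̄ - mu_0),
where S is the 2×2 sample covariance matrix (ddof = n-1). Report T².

Step 1 — sample mean vector:
  mean(A) = (6 + 7 + 4 + 3 + 6 + 3) / 6 = 29/6 = 4.8333
  mean(B) = (1 + 6 + 3 + 9 + 5 + 6) / 6 = 30/6 = 5
  x̄ = (4.8333, 5),  deviation x̄ - mu_0 = (4.8333, 5) - (6, 7) = (-1.1667, -2).

Step 2 — sample covariance matrix, S[i,j] = (1/(n-1)) · Σ_k (x_{k,i} - mean_i) · (x_{k,j} - mean_j), divisor n-1 = 5:
  S[A,A] = ((1.1667)·(1.1667) + (2.1667)·(2.1667) + (-0.8333)·(-0.8333) + (-1.8333)·(-1.8333) + (1.1667)·(1.1667) + (-1.8333)·(-1.8333)) / 5 = 14.8333/5 = 2.9667
  S[A,B] = ((1.1667)·(-4) + (2.1667)·(1) + (-0.8333)·(-2) + (-1.8333)·(4) + (1.1667)·(0) + (-1.8333)·(1)) / 5 = -10/5 = -2
  S[B,B] = ((-4)·(-4) + (1)·(1) + (-2)·(-2) + (4)·(4) + (0)·(0) + (1)·(1)) / 5 = 38/5 = 7.6
  S = [[2.9667, -2],
 [-2, 7.6]].

Step 3 — invert S. det(S) = 2.9667·7.6 - (-2)² = 18.5467.
  S^{-1} = (1/det) · [[d, -b], [-b, a]] = [[0.4098, 0.1078],
 [0.1078, 0.16]].

Step 4 — quadratic form (x̄ - mu_0)^T · S^{-1} · (x̄ - mu_0):
  S^{-1} · (x̄ - mu_0) = (-0.6937, -0.4457),
  (x̄ - mu_0)^T · [...] = (-1.1667)·(-0.6937) + (-2)·(-0.4457) = 1.7008.

Step 5 — scale by n: T² = 6 · 1.7008 = 10.2049.

T² ≈ 10.2049


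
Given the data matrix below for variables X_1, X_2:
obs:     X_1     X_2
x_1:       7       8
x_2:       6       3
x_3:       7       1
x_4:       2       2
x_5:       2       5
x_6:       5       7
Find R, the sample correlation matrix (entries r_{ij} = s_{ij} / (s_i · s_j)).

Step 1 — column means:
  mean(X_1) = (7 + 6 + 7 + 2 + 2 + 5) / 6 = 29/6 = 4.8333
  mean(X_2) = (8 + 3 + 1 + 2 + 5 + 7) / 6 = 26/6 = 4.3333

Step 2 — sample variances and covariances s[i,j] = (1/(n-1)) · Σ_k (x_{k,i} - mean_i) · (x_{k,j} - mean_j), with n-1 = 5:
  s[X_1,X_1] = ((2.1667)·(2.1667) + (1.1667)·(1.1667) + (2.1667)·(2.1667) + (-2.8333)·(-2.8333) + (-2.8333)·(-2.8333) + (0.1667)·(0.1667)) / 5 = 26.8333/5 = 5.3667
  s[X_1,X_2] = ((2.1667)·(3.6667) + (1.1667)·(-1.3333) + (2.1667)·(-3.3333) + (-2.8333)·(-2.3333) + (-2.8333)·(0.6667) + (0.1667)·(2.6667)) / 5 = 4.3333/5 = 0.8667
  s[X_2,X_2] = ((3.6667)·(3.6667) + (-1.3333)·(-1.3333) + (-3.3333)·(-3.3333) + (-2.3333)·(-2.3333) + (0.6667)·(0.6667) + (2.6667)·(2.6667)) / 5 = 39.3333/5 = 7.8667
  Sample standard deviations s_i = √(s[i,i]):
  s(X_1) = √(5.3667) = 2.3166
  s(X_2) = √(7.8667) = 2.8048

Step 3 — r_{ij} = s_{ij} / (s_i · s_j):
  r[X_1,X_1] = 1 (diagonal).
  r[X_1,X_2] = 0.8667 / (2.3166 · 2.8048) = 0.8667 / 6.4975 = 0.1334
  r[X_2,X_2] = 1 (diagonal).

R is symmetric with unit diagonal. Assembling:

R = [[1, 0.1334],
 [0.1334, 1]]


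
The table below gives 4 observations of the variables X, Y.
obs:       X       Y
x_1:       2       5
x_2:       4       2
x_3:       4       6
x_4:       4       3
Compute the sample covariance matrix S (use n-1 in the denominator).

Step 1 — column means:
  mean(X) = (2 + 4 + 4 + 4) / 4 = 14/4 = 3.5
  mean(Y) = (5 + 2 + 6 + 3) / 4 = 16/4 = 4

Step 2 — sample covariance S[i,j] = (1/(n-1)) · Σ_k (x_{k,i} - mean_i) · (x_{k,j} - mean_j), with n-1 = 3.
  S[X,X] = ((-1.5)·(-1.5) + (0.5)·(0.5) + (0.5)·(0.5) + (0.5)·(0.5)) / 3 = 3/3 = 1
  S[X,Y] = ((-1.5)·(1) + (0.5)·(-2) + (0.5)·(2) + (0.5)·(-1)) / 3 = -2/3 = -0.6667
  S[Y,Y] = ((1)·(1) + (-2)·(-2) + (2)·(2) + (-1)·(-1)) / 3 = 10/3 = 3.3333

S is symmetric (S[j,i] = S[i,j]). Assembling:

S = [[1, -0.6667],
 [-0.6667, 3.3333]]


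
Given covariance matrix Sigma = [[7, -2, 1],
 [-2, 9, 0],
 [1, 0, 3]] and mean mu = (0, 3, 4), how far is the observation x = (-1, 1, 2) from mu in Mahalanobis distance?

Step 1 — centre the observation: (x - mu) = (-1, -2, -2).

Step 2 — invert Sigma (cofactor / det for 3×3, or solve directly):
  Sigma^{-1} = [[0.1607, 0.0357, -0.0536],
 [0.0357, 0.119, -0.0119],
 [-0.0536, -0.0119, 0.3512]].

Step 3 — form the quadratic (x - mu)^T · Sigma^{-1} · (x - mu):
  Sigma^{-1} · (x - mu) = (-0.125, -0.25, -0.625).
  (x - mu)^T · [Sigma^{-1} · (x - mu)] = (-1)·(-0.125) + (-2)·(-0.25) + (-2)·(-0.625) = 1.875.

Step 4 — take square root: d = √(1.875) ≈ 1.3693.

d(x, mu) = √(1.875) ≈ 1.3693


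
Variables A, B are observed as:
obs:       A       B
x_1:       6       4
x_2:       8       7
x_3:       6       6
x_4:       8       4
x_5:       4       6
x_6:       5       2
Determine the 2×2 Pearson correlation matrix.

Step 1 — column means:
  mean(A) = (6 + 8 + 6 + 8 + 4 + 5) / 6 = 37/6 = 6.1667
  mean(B) = (4 + 7 + 6 + 4 + 6 + 2) / 6 = 29/6 = 4.8333

Step 2 — sample variances and covariances s[i,j] = (1/(n-1)) · Σ_k (x_{k,i} - mean_i) · (x_{k,j} - mean_j), with n-1 = 5:
  s[A,A] = ((-0.1667)·(-0.1667) + (1.8333)·(1.8333) + (-0.1667)·(-0.1667) + (1.8333)·(1.8333) + (-2.1667)·(-2.1667) + (-1.1667)·(-1.1667)) / 5 = 12.8333/5 = 2.5667
  s[A,B] = ((-0.1667)·(-0.8333) + (1.8333)·(2.1667) + (-0.1667)·(1.1667) + (1.8333)·(-0.8333) + (-2.1667)·(1.1667) + (-1.1667)·(-2.8333)) / 5 = 3.1667/5 = 0.6333
  s[B,B] = ((-0.8333)·(-0.8333) + (2.1667)·(2.1667) + (1.1667)·(1.1667) + (-0.8333)·(-0.8333) + (1.1667)·(1.1667) + (-2.8333)·(-2.8333)) / 5 = 16.8333/5 = 3.3667
  Sample standard deviations s_i = √(s[i,i]):
  s(A) = √(2.5667) = 1.6021
  s(B) = √(3.3667) = 1.8348

Step 3 — r_{ij} = s_{ij} / (s_i · s_j):
  r[A,A] = 1 (diagonal).
  r[A,B] = 0.6333 / (1.6021 · 1.8348) = 0.6333 / 2.9396 = 0.2155
  r[B,B] = 1 (diagonal).

R is symmetric with unit diagonal. Assembling:

R = [[1, 0.2155],
 [0.2155, 1]]


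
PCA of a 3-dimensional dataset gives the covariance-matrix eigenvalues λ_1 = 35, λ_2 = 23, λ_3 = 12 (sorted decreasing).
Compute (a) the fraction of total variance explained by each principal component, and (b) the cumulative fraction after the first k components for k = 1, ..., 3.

Step 1 — total variance = trace(Sigma) = Σ λ_i = 35 + 23 + 12 = 70.

Step 2 — fraction explained by component i = λ_i / Σ λ:
  PC1: 35/70 = 0.5
  PC2: 23/70 = 0.3286
  PC3: 12/70 = 0.1714

Step 3 — cumulative fraction after k components = (λ_1 + ... + λ_k) / Σ λ:
  k = 1: 35/70 = 0.5
  k = 2: (35 + 23)/70 = 58/70 = 0.8286
  k = 3: (35 + 23 + 12)/70 = 70/70 = 1

Summary (fraction, with percent):

explained: PC1 0.5 (50%), PC2 0.3286 (32.86%), PC3 0.1714 (17.14%);  cumulative: 0.5, 0.8286, 1


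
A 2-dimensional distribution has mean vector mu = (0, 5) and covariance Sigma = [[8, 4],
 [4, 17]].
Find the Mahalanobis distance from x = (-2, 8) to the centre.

Step 1 — centre the observation: (x - mu) = (-2, 3).

Step 2 — invert Sigma. det(Sigma) = 8·17 - (4)² = 120.
  Sigma^{-1} = (1/det) · [[d, -b], [-b, a]] = [[0.1417, -0.0333],
 [-0.0333, 0.0667]].

Step 3 — form the quadratic (x - mu)^T · Sigma^{-1} · (x - mu):
  Sigma^{-1} · (x - mu) = (-0.3833, 0.2667).
  (x - mu)^T · [Sigma^{-1} · (x - mu)] = (-2)·(-0.3833) + (3)·(0.2667) = 1.5667.

Step 4 — take square root: d = √(1.5667) ≈ 1.2517.

d(x, mu) = √(1.5667) ≈ 1.2517


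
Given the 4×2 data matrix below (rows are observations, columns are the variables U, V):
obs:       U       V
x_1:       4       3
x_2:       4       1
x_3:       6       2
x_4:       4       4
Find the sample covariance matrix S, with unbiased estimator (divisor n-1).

Step 1 — column means:
  mean(U) = (4 + 4 + 6 + 4) / 4 = 18/4 = 4.5
  mean(V) = (3 + 1 + 2 + 4) / 4 = 10/4 = 2.5

Step 2 — sample covariance S[i,j] = (1/(n-1)) · Σ_k (x_{k,i} - mean_i) · (x_{k,j} - mean_j), with n-1 = 3.
  S[U,U] = ((-0.5)·(-0.5) + (-0.5)·(-0.5) + (1.5)·(1.5) + (-0.5)·(-0.5)) / 3 = 3/3 = 1
  S[U,V] = ((-0.5)·(0.5) + (-0.5)·(-1.5) + (1.5)·(-0.5) + (-0.5)·(1.5)) / 3 = -1/3 = -0.3333
  S[V,V] = ((0.5)·(0.5) + (-1.5)·(-1.5) + (-0.5)·(-0.5) + (1.5)·(1.5)) / 3 = 5/3 = 1.6667

S is symmetric (S[j,i] = S[i,j]). Assembling:

S = [[1, -0.3333],
 [-0.3333, 1.6667]]


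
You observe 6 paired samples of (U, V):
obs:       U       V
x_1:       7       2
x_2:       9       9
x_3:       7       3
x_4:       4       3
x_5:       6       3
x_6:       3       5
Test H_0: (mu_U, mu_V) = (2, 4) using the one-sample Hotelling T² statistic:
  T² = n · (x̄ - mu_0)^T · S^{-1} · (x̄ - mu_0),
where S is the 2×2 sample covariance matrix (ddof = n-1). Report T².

Step 1 — sample mean vector:
  mean(U) = (7 + 9 + 7 + 4 + 6 + 3) / 6 = 36/6 = 6
  mean(V) = (2 + 9 + 3 + 3 + 3 + 5) / 6 = 25/6 = 4.1667
  x̄ = (6, 4.1667),  deviation x̄ - mu_0 = (6, 4.1667) - (2, 4) = (4, 0.1667).

Step 2 — sample covariance matrix, S[i,j] = (1/(n-1)) · Σ_k (x_{k,i} - mean_i) · (x_{k,j} - mean_j), divisor n-1 = 5:
  S[U,U] = ((1)·(1) + (3)·(3) + (1)·(1) + (-2)·(-2) + (0)·(0) + (-3)·(-3)) / 5 = 24/5 = 4.8
  S[U,V] = ((1)·(-2.1667) + (3)·(4.8333) + (1)·(-1.1667) + (-2)·(-1.1667) + (0)·(-1.1667) + (-3)·(0.8333)) / 5 = 11/5 = 2.2
  S[V,V] = ((-2.1667)·(-2.1667) + (4.8333)·(4.8333) + (-1.1667)·(-1.1667) + (-1.1667)·(-1.1667) + (-1.1667)·(-1.1667) + (0.8333)·(0.8333)) / 5 = 32.8333/5 = 6.5667
  S = [[4.8, 2.2],
 [2.2, 6.5667]].

Step 3 — invert S. det(S) = 4.8·6.5667 - (2.2)² = 26.68.
  S^{-1} = (1/det) · [[d, -b], [-b, a]] = [[0.2461, -0.0825],
 [-0.0825, 0.1799]].

Step 4 — quadratic form (x̄ - mu_0)^T · S^{-1} · (x̄ - mu_0):
  S^{-1} · (x̄ - mu_0) = (0.9708, -0.2999),
  (x̄ - mu_0)^T · [...] = (4)·(0.9708) + (0.1667)·(-0.2999) = 3.8331.

Step 5 — scale by n: T² = 6 · 3.8331 = 22.9985.

T² ≈ 22.9985


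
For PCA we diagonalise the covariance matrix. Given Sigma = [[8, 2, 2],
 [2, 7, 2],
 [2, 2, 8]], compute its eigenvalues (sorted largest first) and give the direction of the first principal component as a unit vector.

Step 1 — characteristic polynomial p(λ) = det(λI - Sigma) = λ³ - tr·λ² + c_1·λ - det, where tr = trace, c_1 = sum of the principal 2×2 minors, det = det(Sigma):
  tr = 8 + 7 + 8 = 23,
  c_1 = (8·7 - (2)²) + (8·8 - (2)²) + (7·8 - (2)²) = 52 + 60 + 52 = 164,
  det = 8·(7·8 - (2)²) - (2)·((2)·8 - (2)·(2)) + (2)·((2)·(2) - 7·(2)) = 8·(52) - (2)·(12) + (2)·(-10) = 372.
  So p(λ) = λ³ - 23λ² + 164λ - 372.
Step 2 — look for an integer root (rational root theorem: any rational root is an integer divisor of 372). Testing λ = 6:
  p(6) = 216 - 828 + 984 - 372 = 0  ✓
  Dividing out (λ - 6): p(λ) = (λ - 6)(λ² - 17λ + 62).
Step 3 — remaining eigenvalues from the quadratic λ² - 17λ + 62 = 0:
  Δ = 17² - 4·62 = 289 - 248 = 41,  λ = (17 ± √41)/2 = (17 ± 6.4031)/2 ≈ 11.7016 or 5.2984.
  Sorted: λ_1 = 11.7016,  λ_2 = 6,  λ_3 = 5.2984  (check: sum = 23 = tr ✓).

Step 4 — unit eigenvector for λ_1 ≈ 11.7016: v spans the null space of (Sigma - λ_1 I), whose rows are
  r_1 = (-3.7016, 2, 2),  r_2 = (2, -4.7016, 2),  r_3 = (2, 2, -3.7016).
  v is orthogonal to every row, so take v ∝ r_1 × r_2 = ((2)·(2) - (2)·(-4.7016), (2)·(2) - (-3.7016)·(2), (-3.7016)·(-4.7016) - (2)·(2)) ≈ (13.4031, 11.4031, 13.4031).
  Let u = (13.4031, 11.4031, 13.4031).
  ||u|| = √((13.4031)² + (11.4031)² + (13.4031)²) = √(489.3187) ≈ 22.1205,  v_1 = u/||u|| ≈ (0.6059, 0.5155, 0.6059) (||v_1|| = 1).

λ_1 = 11.7016,  λ_2 = 6,  λ_3 = 5.2984;  v_1 ≈ (0.6059, 0.5155, 0.6059)


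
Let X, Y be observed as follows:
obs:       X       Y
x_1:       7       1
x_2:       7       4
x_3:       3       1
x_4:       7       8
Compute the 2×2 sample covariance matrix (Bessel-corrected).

Step 1 — column means:
  mean(X) = (7 + 7 + 3 + 7) / 4 = 24/4 = 6
  mean(Y) = (1 + 4 + 1 + 8) / 4 = 14/4 = 3.5

Step 2 — sample covariance S[i,j] = (1/(n-1)) · Σ_k (x_{k,i} - mean_i) · (x_{k,j} - mean_j), with n-1 = 3.
  S[X,X] = ((1)·(1) + (1)·(1) + (-3)·(-3) + (1)·(1)) / 3 = 12/3 = 4
  S[X,Y] = ((1)·(-2.5) + (1)·(0.5) + (-3)·(-2.5) + (1)·(4.5)) / 3 = 10/3 = 3.3333
  S[Y,Y] = ((-2.5)·(-2.5) + (0.5)·(0.5) + (-2.5)·(-2.5) + (4.5)·(4.5)) / 3 = 33/3 = 11

S is symmetric (S[j,i] = S[i,j]). Assembling:

S = [[4, 3.3333],
 [3.3333, 11]]


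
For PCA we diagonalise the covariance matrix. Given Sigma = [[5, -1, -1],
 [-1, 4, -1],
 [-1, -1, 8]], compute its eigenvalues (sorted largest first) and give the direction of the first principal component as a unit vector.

Step 1 — characteristic polynomial p(λ) = det(λI - Sigma) = λ³ - tr·λ² + c_1·λ - det, where tr = trace, c_1 = sum of the principal 2×2 minors, det = det(Sigma):
  tr = 5 + 4 + 8 = 17,
  c_1 = (5·4 - (-1)²) + (5·8 - (-1)²) + (4·8 - (-1)²) = 19 + 39 + 31 = 89,
  det = 5·(4·8 - (-1)²) - (-1)·((-1)·8 - (-1)·(-1)) + (-1)·((-1)·(-1) - 4·(-1)) = 5·(31) - (-1)·(-9) + (-1)·(5) = 141.
  So p(λ) = λ³ - 17λ² + 89λ - 141.
Step 2 — look for an integer root (rational root theorem: any rational root is an integer divisor of 141). Testing λ = 3:
  p(3) = 27 - 153 + 267 - 141 = 0  ✓
  Dividing out (λ - 3): p(λ) = (λ - 3)(λ² - 14λ + 47).
Step 3 — remaining eigenvalues from the quadratic λ² - 14λ + 47 = 0:
  Δ = 14² - 4·47 = 196 - 188 = 8,  λ = (14 ± √8)/2 = (14 ± 2.8284)/2 ≈ 8.4142 or 5.5858.
  Sorted: λ_1 = 8.4142,  λ_2 = 5.5858,  λ_3 = 3  (check: sum = 17 = tr ✓).

Step 4 — unit eigenvector for λ_1 ≈ 8.4142: v spans the null space of (Sigma - λ_1 I), whose rows are
  r_1 = (-3.4142, -1, -1),  r_2 = (-1, -4.4142, -1),  r_3 = (-1, -1, -0.4142).
  v is orthogonal to every row, so take v ∝ r_1 × r_2 = ((-1)·(-1) - (-1)·(-4.4142), (-1)·(-1) - (-3.4142)·(-1), (-3.4142)·(-4.4142) - (-1)·(-1)) ≈ (-3.4142, -2.4142, 14.0711).
  Rescale (multiply by -1 so the first nonzero entry is positive): u = (3.4142, 2.4142, -14.0711).
  ||u|| = √((3.4142)² + (2.4142)² + (-14.0711)²) = √(215.4802) ≈ 14.6792,  v_1 = u/||u|| ≈ (0.2326, 0.1645, -0.9586) (||v_1|| = 1).

λ_1 = 8.4142,  λ_2 = 5.5858,  λ_3 = 3;  v_1 ≈ (0.2326, 0.1645, -0.9586)


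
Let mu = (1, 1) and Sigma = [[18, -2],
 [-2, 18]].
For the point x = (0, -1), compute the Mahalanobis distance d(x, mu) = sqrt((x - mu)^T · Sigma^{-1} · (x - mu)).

Step 1 — centre the observation: (x - mu) = (-1, -2).

Step 2 — invert Sigma. det(Sigma) = 18·18 - (-2)² = 320.
  Sigma^{-1} = (1/det) · [[d, -b], [-b, a]] = [[0.0562, 0.0062],
 [0.0062, 0.0562]].

Step 3 — form the quadratic (x - mu)^T · Sigma^{-1} · (x - mu):
  Sigma^{-1} · (x - mu) = (-0.0687, -0.1188).
  (x - mu)^T · [Sigma^{-1} · (x - mu)] = (-1)·(-0.0687) + (-2)·(-0.1188) = 0.3062.

Step 4 — take square root: d = √(0.3062) ≈ 0.5534.

d(x, mu) = √(0.3062) ≈ 0.5534


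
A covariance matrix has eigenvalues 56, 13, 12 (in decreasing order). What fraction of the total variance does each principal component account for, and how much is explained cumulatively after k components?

Step 1 — total variance = trace(Sigma) = Σ λ_i = 56 + 13 + 12 = 81.

Step 2 — fraction explained by component i = λ_i / Σ λ:
  PC1: 56/81 = 0.6914
  PC2: 13/81 = 0.1605
  PC3: 12/81 = 0.1481

Step 3 — cumulative fraction after k components = (λ_1 + ... + λ_k) / Σ λ:
  k = 1: 56/81 = 0.6914
  k = 2: (56 + 13)/81 = 69/81 = 0.8519
  k = 3: (56 + 13 + 12)/81 = 81/81 = 1

Summary (fraction, with percent):

explained: PC1 0.6914 (69.14%), PC2 0.1605 (16.05%), PC3 0.1481 (14.81%);  cumulative: 0.6914, 0.8519, 1


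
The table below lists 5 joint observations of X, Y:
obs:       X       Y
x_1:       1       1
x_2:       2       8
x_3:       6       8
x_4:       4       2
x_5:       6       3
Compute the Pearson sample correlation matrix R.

Step 1 — column means:
  mean(X) = (1 + 2 + 6 + 4 + 6) / 5 = 19/5 = 3.8
  mean(Y) = (1 + 8 + 8 + 2 + 3) / 5 = 22/5 = 4.4

Step 2 — sample variances and covariances s[i,j] = (1/(n-1)) · Σ_k (x_{k,i} - mean_i) · (x_{k,j} - mean_j), with n-1 = 4:
  s[X,X] = ((-2.8)·(-2.8) + (-1.8)·(-1.8) + (2.2)·(2.2) + (0.2)·(0.2) + (2.2)·(2.2)) / 4 = 20.8/4 = 5.2
  s[X,Y] = ((-2.8)·(-3.4) + (-1.8)·(3.6) + (2.2)·(3.6) + (0.2)·(-2.4) + (2.2)·(-1.4)) / 4 = 7.4/4 = 1.85
  s[Y,Y] = ((-3.4)·(-3.4) + (3.6)·(3.6) + (3.6)·(3.6) + (-2.4)·(-2.4) + (-1.4)·(-1.4)) / 4 = 45.2/4 = 11.3
  Sample standard deviations s_i = √(s[i,i]):
  s(X) = √(5.2) = 2.2804
  s(Y) = √(11.3) = 3.3615

Step 3 — r_{ij} = s_{ij} / (s_i · s_j):
  r[X,X] = 1 (diagonal).
  r[X,Y] = 1.85 / (2.2804 · 3.3615) = 1.85 / 7.6655 = 0.2413
  r[Y,Y] = 1 (diagonal).

R is symmetric with unit diagonal. Assembling:

R = [[1, 0.2413],
 [0.2413, 1]]


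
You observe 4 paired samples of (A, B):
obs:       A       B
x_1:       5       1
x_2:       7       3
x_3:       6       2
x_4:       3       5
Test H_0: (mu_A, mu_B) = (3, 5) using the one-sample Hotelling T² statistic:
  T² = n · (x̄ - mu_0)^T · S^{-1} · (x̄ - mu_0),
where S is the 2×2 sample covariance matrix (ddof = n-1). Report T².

Step 1 — sample mean vector:
  mean(A) = (5 + 7 + 6 + 3) / 4 = 21/4 = 5.25
  mean(B) = (1 + 3 + 2 + 5) / 4 = 11/4 = 2.75
  x̄ = (5.25, 2.75),  deviation x̄ - mu_0 = (5.25, 2.75) - (3, 5) = (2.25, -2.25).

Step 2 — sample covariance matrix, S[i,j] = (1/(n-1)) · Σ_k (x_{k,i} - mean_i) · (x_{k,j} - mean_j), divisor n-1 = 3:
  S[A,A] = ((-0.25)·(-0.25) + (1.75)·(1.75) + (0.75)·(0.75) + (-2.25)·(-2.25)) / 3 = 8.75/3 = 2.9167
  S[A,B] = ((-0.25)·(-1.75) + (1.75)·(0.25) + (0.75)·(-0.75) + (-2.25)·(2.25)) / 3 = -4.75/3 = -1.5833
  S[B,B] = ((-1.75)·(-1.75) + (0.25)·(0.25) + (-0.75)·(-0.75) + (2.25)·(2.25)) / 3 = 8.75/3 = 2.9167
  S = [[2.9167, -1.5833],
 [-1.5833, 2.9167]].

Step 3 — invert S. det(S) = 2.9167·2.9167 - (-1.5833)² = 6.
  S^{-1} = (1/det) · [[d, -b], [-b, a]] = [[0.4861, 0.2639],
 [0.2639, 0.4861]].

Step 4 — quadratic form (x̄ - mu_0)^T · S^{-1} · (x̄ - mu_0):
  S^{-1} · (x̄ - mu_0) = (0.5, -0.5),
  (x̄ - mu_0)^T · [...] = (2.25)·(0.5) + (-2.25)·(-0.5) = 2.25.

Step 5 — scale by n: T² = 4 · 2.25 = 9.

T² ≈ 9


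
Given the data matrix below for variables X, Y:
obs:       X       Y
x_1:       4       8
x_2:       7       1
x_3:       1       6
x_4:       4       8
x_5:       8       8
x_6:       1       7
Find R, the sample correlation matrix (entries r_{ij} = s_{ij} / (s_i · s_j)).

Step 1 — column means:
  mean(X) = (4 + 7 + 1 + 4 + 8 + 1) / 6 = 25/6 = 4.1667
  mean(Y) = (8 + 1 + 6 + 8 + 8 + 7) / 6 = 38/6 = 6.3333

Step 2 — sample variances and covariances s[i,j] = (1/(n-1)) · Σ_k (x_{k,i} - mean_i) · (x_{k,j} - mean_j), with n-1 = 5:
  s[X,X] = ((-0.1667)·(-0.1667) + (2.8333)·(2.8333) + (-3.1667)·(-3.1667) + (-0.1667)·(-0.1667) + (3.8333)·(3.8333) + (-3.1667)·(-3.1667)) / 5 = 42.8333/5 = 8.5667
  s[X,Y] = ((-0.1667)·(1.6667) + (2.8333)·(-5.3333) + (-3.1667)·(-0.3333) + (-0.1667)·(1.6667) + (3.8333)·(1.6667) + (-3.1667)·(0.6667)) / 5 = -10.3333/5 = -2.0667
  s[Y,Y] = ((1.6667)·(1.6667) + (-5.3333)·(-5.3333) + (-0.3333)·(-0.3333) + (1.6667)·(1.6667) + (1.6667)·(1.6667) + (0.6667)·(0.6667)) / 5 = 37.3333/5 = 7.4667
  Sample standard deviations s_i = √(s[i,i]):
  s(X) = √(8.5667) = 2.9269
  s(Y) = √(7.4667) = 2.7325

Step 3 — r_{ij} = s_{ij} / (s_i · s_j):
  r[X,X] = 1 (diagonal).
  r[X,Y] = -2.0667 / (2.9269 · 2.7325) = -2.0667 / 7.9978 = -0.2584
  r[Y,Y] = 1 (diagonal).

R is symmetric with unit diagonal. Assembling:

R = [[1, -0.2584],
 [-0.2584, 1]]


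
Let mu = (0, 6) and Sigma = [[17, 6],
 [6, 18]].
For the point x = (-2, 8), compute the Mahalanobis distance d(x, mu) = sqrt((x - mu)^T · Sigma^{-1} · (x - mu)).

Step 1 — centre the observation: (x - mu) = (-2, 2).

Step 2 — invert Sigma. det(Sigma) = 17·18 - (6)² = 270.
  Sigma^{-1} = (1/det) · [[d, -b], [-b, a]] = [[0.0667, -0.0222],
 [-0.0222, 0.063]].

Step 3 — form the quadratic (x - mu)^T · Sigma^{-1} · (x - mu):
  Sigma^{-1} · (x - mu) = (-0.1778, 0.1704).
  (x - mu)^T · [Sigma^{-1} · (x - mu)] = (-2)·(-0.1778) + (2)·(0.1704) = 0.6963.

Step 4 — take square root: d = √(0.6963) ≈ 0.8344.

d(x, mu) = √(0.6963) ≈ 0.8344


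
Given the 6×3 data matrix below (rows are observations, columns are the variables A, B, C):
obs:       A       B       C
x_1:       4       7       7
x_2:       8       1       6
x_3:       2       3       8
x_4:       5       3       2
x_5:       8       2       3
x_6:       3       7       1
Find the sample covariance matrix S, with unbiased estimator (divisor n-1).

Step 1 — column means:
  mean(A) = (4 + 8 + 2 + 5 + 8 + 3) / 6 = 30/6 = 5
  mean(B) = (7 + 1 + 3 + 3 + 2 + 7) / 6 = 23/6 = 3.8333
  mean(C) = (7 + 6 + 8 + 2 + 3 + 1) / 6 = 27/6 = 4.5

Step 2 — sample covariance S[i,j] = (1/(n-1)) · Σ_k (x_{k,i} - mean_i) · (x_{k,j} - mean_j), with n-1 = 5.
  S[A,A] = ((-1)·(-1) + (3)·(3) + (-3)·(-3) + (0)·(0) + (3)·(3) + (-2)·(-2)) / 5 = 32/5 = 6.4
  S[A,B] = ((-1)·(3.1667) + (3)·(-2.8333) + (-3)·(-0.8333) + (0)·(-0.8333) + (3)·(-1.8333) + (-2)·(3.1667)) / 5 = -21/5 = -4.2
  S[A,C] = ((-1)·(2.5) + (3)·(1.5) + (-3)·(3.5) + (0)·(-2.5) + (3)·(-1.5) + (-2)·(-3.5)) / 5 = -6/5 = -1.2
  S[B,B] = ((3.1667)·(3.1667) + (-2.8333)·(-2.8333) + (-0.8333)·(-0.8333) + (-0.8333)·(-0.8333) + (-1.8333)·(-1.8333) + (3.1667)·(3.1667)) / 5 = 32.8333/5 = 6.5667
  S[B,C] = ((3.1667)·(2.5) + (-2.8333)·(1.5) + (-0.8333)·(3.5) + (-0.8333)·(-2.5) + (-1.8333)·(-1.5) + (3.1667)·(-3.5)) / 5 = -5.5/5 = -1.1
  S[C,C] = ((2.5)·(2.5) + (1.5)·(1.5) + (3.5)·(3.5) + (-2.5)·(-2.5) + (-1.5)·(-1.5) + (-3.5)·(-3.5)) / 5 = 41.5/5 = 8.3

S is symmetric (S[j,i] = S[i,j]). Assembling:

S = [[6.4, -4.2, -1.2],
 [-4.2, 6.5667, -1.1],
 [-1.2, -1.1, 8.3]]


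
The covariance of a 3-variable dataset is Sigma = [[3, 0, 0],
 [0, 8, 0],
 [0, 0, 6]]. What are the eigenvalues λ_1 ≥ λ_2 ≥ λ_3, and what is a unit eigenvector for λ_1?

Step 1 — characteristic polynomial p(λ) = det(λI - Sigma) = λ³ - tr·λ² + c_1·λ - det, where tr = trace, c_1 = sum of the principal 2×2 minors, det = det(Sigma):
  tr = 3 + 8 + 6 = 17,
  c_1 = (3·8 - (0)²) + (3·6 - (0)²) + (8·6 - (0)²) = 24 + 18 + 48 = 90,
  det = 3·(8·6 - (0)²) - (0)·((0)·6 - (0)·(0)) + (0)·((0)·(0) - 8·(0)) = 3·(48) - (0)·(0) + (0)·(0) = 144.
  So p(λ) = λ³ - 17λ² + 90λ - 144.
Step 2 — look for an integer root (rational root theorem: any rational root is an integer divisor of 144). Testing λ = 3:
  p(3) = 27 - 153 + 270 - 144 = 0  ✓
  Dividing out (λ - 3): p(λ) = (λ - 3)(λ² - 14λ + 48).
Step 3 — remaining eigenvalues from the quadratic λ² - 14λ + 48 = 0:
  Δ = 14² - 4·48 = 196 - 192 = 4,  λ = (14 ± √4)/2 = (14 ± 2)/2 = 8 or 6.
  Sorted: λ_1 = 8,  λ_2 = 6,  λ_3 = 3  (check: sum = 17 = tr ✓).

Step 4 — unit eigenvector for λ_1 = 8: v spans the null space of (Sigma - λ_1 I), whose rows are
  r_1 = (-5, 0, 0),  r_2 = (0, 0, 0),  r_3 = (0, 0, -2).
  v is orthogonal to every row, so take v ∝ r_1 × r_3 = ((0)·(-2) - (0)·(0), (0)·(0) - (-5)·(-2), (-5)·(0) - (0)·(0)) = (0, -10, 0).
  Rescale (divide by 10; multiply by -1 so the first nonzero entry is positive): u = (0, 1, 0).
  ||u|| = √((0)² + (1)² + (0)²) = √(1) = 1,  v_1 = u/||u|| ≈ (0, 1, 0) (||v_1|| = 1).

λ_1 = 8,  λ_2 = 6,  λ_3 = 3;  v_1 ≈ (0, 1, 0)


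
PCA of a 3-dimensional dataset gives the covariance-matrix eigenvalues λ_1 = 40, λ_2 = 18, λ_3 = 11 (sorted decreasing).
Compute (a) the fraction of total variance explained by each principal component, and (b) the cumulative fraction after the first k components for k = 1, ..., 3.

Step 1 — total variance = trace(Sigma) = Σ λ_i = 40 + 18 + 11 = 69.

Step 2 — fraction explained by component i = λ_i / Σ λ:
  PC1: 40/69 = 0.5797
  PC2: 18/69 = 0.2609
  PC3: 11/69 = 0.1594

Step 3 — cumulative fraction after k components = (λ_1 + ... + λ_k) / Σ λ:
  k = 1: 40/69 = 0.5797
  k = 2: (40 + 18)/69 = 58/69 = 0.8406
  k = 3: (40 + 18 + 11)/69 = 69/69 = 1

Summary (fraction, with percent):

explained: PC1 0.5797 (57.97%), PC2 0.2609 (26.09%), PC3 0.1594 (15.94%);  cumulative: 0.5797, 0.8406, 1


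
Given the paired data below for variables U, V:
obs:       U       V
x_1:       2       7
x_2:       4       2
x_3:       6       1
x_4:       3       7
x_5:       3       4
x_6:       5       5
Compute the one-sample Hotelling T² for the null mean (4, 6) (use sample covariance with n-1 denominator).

Step 1 — sample mean vector:
  mean(U) = (2 + 4 + 6 + 3 + 3 + 5) / 6 = 23/6 = 3.8333
  mean(V) = (7 + 2 + 1 + 7 + 4 + 5) / 6 = 26/6 = 4.3333
  x̄ = (3.8333, 4.3333),  deviation x̄ - mu_0 = (3.8333, 4.3333) - (4, 6) = (-0.1667, -1.6667).

Step 2 — sample covariance matrix, S[i,j] = (1/(n-1)) · Σ_k (x_{k,i} - mean_i) · (x_{k,j} - mean_j), divisor n-1 = 5:
  S[U,U] = ((-1.8333)·(-1.8333) + (0.1667)·(0.1667) + (2.1667)·(2.1667) + (-0.8333)·(-0.8333) + (-0.8333)·(-0.8333) + (1.1667)·(1.1667)) / 5 = 10.8333/5 = 2.1667
  S[U,V] = ((-1.8333)·(2.6667) + (0.1667)·(-2.3333) + (2.1667)·(-3.3333) + (-0.8333)·(2.6667) + (-0.8333)·(-0.3333) + (1.1667)·(0.6667)) / 5 = -13.6667/5 = -2.7333
  S[V,V] = ((2.6667)·(2.6667) + (-2.3333)·(-2.3333) + (-3.3333)·(-3.3333) + (2.6667)·(2.6667) + (-0.3333)·(-0.3333) + (0.6667)·(0.6667)) / 5 = 31.3333/5 = 6.2667
  S = [[2.1667, -2.7333],
 [-2.7333, 6.2667]].

Step 3 — invert S. det(S) = 2.1667·6.2667 - (-2.7333)² = 6.1067.
  S^{-1} = (1/det) · [[d, -b], [-b, a]] = [[1.0262, 0.4476],
 [0.4476, 0.3548]].

Step 4 — quadratic form (x̄ - mu_0)^T · S^{-1} · (x̄ - mu_0):
  S^{-1} · (x̄ - mu_0) = (-0.917, -0.6659),
  (x̄ - mu_0)^T · [...] = (-0.1667)·(-0.917) + (-1.6667)·(-0.6659) = 1.2627.

Step 5 — scale by n: T² = 6 · 1.2627 = 7.5764.

T² ≈ 7.5764


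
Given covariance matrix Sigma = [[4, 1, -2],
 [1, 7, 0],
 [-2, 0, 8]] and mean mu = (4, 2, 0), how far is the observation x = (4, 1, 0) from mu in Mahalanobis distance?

Step 1 — centre the observation: (x - mu) = (0, -1, 0).

Step 2 — invert Sigma (cofactor / det for 3×3, or solve directly):
  Sigma^{-1} = [[0.2979, -0.0426, 0.0745],
 [-0.0426, 0.1489, -0.0106],
 [0.0745, -0.0106, 0.1436]].

Step 3 — form the quadratic (x - mu)^T · Sigma^{-1} · (x - mu):
  Sigma^{-1} · (x - mu) = (0.0426, -0.1489, 0.0106).
  (x - mu)^T · [Sigma^{-1} · (x - mu)] = (0)·(0.0426) + (-1)·(-0.1489) + (0)·(0.0106) = 0.1489.

Step 4 — take square root: d = √(0.1489) ≈ 0.3859.

d(x, mu) = √(0.1489) ≈ 0.3859


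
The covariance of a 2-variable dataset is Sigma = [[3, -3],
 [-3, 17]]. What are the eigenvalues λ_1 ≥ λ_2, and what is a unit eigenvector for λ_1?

Step 1 — characteristic polynomial of 2×2 Sigma:
  det(Sigma - λI) = λ² - trace · λ + det = 0.
  trace = 3 + 17 = 20, det = 3·17 - (-3)² = 42.
Step 2 — discriminant:
  Δ = trace² - 4·det = 400 - 168 = 232.
Step 3 — eigenvalues:
  λ = (trace ± √Δ)/2 = (20 ± 15.2315)/2,
  λ_1 = 17.6158,  λ_2 = 2.3842.

Step 4 — unit eigenvector for λ_1: solve (Sigma - λ_1 I)v = 0. First row:
  (3 - 17.6158)·v_x + (-3)·v_y = 0, i.e. (-14.6158)·v_x + (-3)·v_y = 0,
  so v ∝ (b, λ_1 - a) = (-3, 14.6158); multiply by -1 so the first entry is positive: u = (3, -14.6158).
  ||u|| = √((3)² + (-14.6158)²) = √(222.6208) ≈ 14.9205,
  v_1 = u/||u|| ≈ (0.2011, -0.9796) (||v_1|| = 1).

λ_1 = 17.6158,  λ_2 = 2.3842;  v_1 ≈ (0.2011, -0.9796)


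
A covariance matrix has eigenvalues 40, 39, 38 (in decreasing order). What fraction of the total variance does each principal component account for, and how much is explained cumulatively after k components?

Step 1 — total variance = trace(Sigma) = Σ λ_i = 40 + 39 + 38 = 117.

Step 2 — fraction explained by component i = λ_i / Σ λ:
  PC1: 40/117 = 0.3419
  PC2: 39/117 = 0.3333
  PC3: 38/117 = 0.3248

Step 3 — cumulative fraction after k components = (λ_1 + ... + λ_k) / Σ λ:
  k = 1: 40/117 = 0.3419
  k = 2: (40 + 39)/117 = 79/117 = 0.6752
  k = 3: (40 + 39 + 38)/117 = 117/117 = 1

Summary (fraction, with percent):

explained: PC1 0.3419 (34.19%), PC2 0.3333 (33.33%), PC3 0.3248 (32.48%);  cumulative: 0.3419, 0.6752, 1


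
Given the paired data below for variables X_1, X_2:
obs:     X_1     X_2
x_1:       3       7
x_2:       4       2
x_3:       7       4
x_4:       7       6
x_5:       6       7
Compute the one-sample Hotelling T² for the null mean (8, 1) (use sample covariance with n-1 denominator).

Step 1 — sample mean vector:
  mean(X_1) = (3 + 4 + 7 + 7 + 6) / 5 = 27/5 = 5.4
  mean(X_2) = (7 + 2 + 4 + 6 + 7) / 5 = 26/5 = 5.2
  x̄ = (5.4, 5.2),  deviation x̄ - mu_0 = (5.4, 5.2) - (8, 1) = (-2.6, 4.2).

Step 2 — sample covariance matrix, S[i,j] = (1/(n-1)) · Σ_k (x_{k,i} - mean_i) · (x_{k,j} - mean_j), divisor n-1 = 4:
  S[X_1,X_1] = ((-2.4)·(-2.4) + (-1.4)·(-1.4) + (1.6)·(1.6) + (1.6)·(1.6) + (0.6)·(0.6)) / 4 = 13.2/4 = 3.3
  S[X_1,X_2] = ((-2.4)·(1.8) + (-1.4)·(-3.2) + (1.6)·(-1.2) + (1.6)·(0.8) + (0.6)·(1.8)) / 4 = 0.6/4 = 0.15
  S[X_2,X_2] = ((1.8)·(1.8) + (-3.2)·(-3.2) + (-1.2)·(-1.2) + (0.8)·(0.8) + (1.8)·(1.8)) / 4 = 18.8/4 = 4.7
  S = [[3.3, 0.15],
 [0.15, 4.7]].

Step 3 — invert S. det(S) = 3.3·4.7 - (0.15)² = 15.4875.
  S^{-1} = (1/det) · [[d, -b], [-b, a]] = [[0.3035, -0.0097],
 [-0.0097, 0.2131]].

Step 4 — quadratic form (x̄ - mu_0)^T · S^{-1} · (x̄ - mu_0):
  S^{-1} · (x̄ - mu_0) = (-0.8297, 0.9201),
  (x̄ - mu_0)^T · [...] = (-2.6)·(-0.8297) + (4.2)·(0.9201) = 6.0216.

Step 5 — scale by n: T² = 5 · 6.0216 = 30.1082.

T² ≈ 30.1082


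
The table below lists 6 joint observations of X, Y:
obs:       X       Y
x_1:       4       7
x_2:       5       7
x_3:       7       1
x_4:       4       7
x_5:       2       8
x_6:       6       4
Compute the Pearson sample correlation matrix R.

Step 1 — column means:
  mean(X) = (4 + 5 + 7 + 4 + 2 + 6) / 6 = 28/6 = 4.6667
  mean(Y) = (7 + 7 + 1 + 7 + 8 + 4) / 6 = 34/6 = 5.6667

Step 2 — sample variances and covariances s[i,j] = (1/(n-1)) · Σ_k (x_{k,i} - mean_i) · (x_{k,j} - mean_j), with n-1 = 5:
  s[X,X] = ((-0.6667)·(-0.6667) + (0.3333)·(0.3333) + (2.3333)·(2.3333) + (-0.6667)·(-0.6667) + (-2.6667)·(-2.6667) + (1.3333)·(1.3333)) / 5 = 15.3333/5 = 3.0667
  s[X,Y] = ((-0.6667)·(1.3333) + (0.3333)·(1.3333) + (2.3333)·(-4.6667) + (-0.6667)·(1.3333) + (-2.6667)·(2.3333) + (1.3333)·(-1.6667)) / 5 = -20.6667/5 = -4.1333
  s[Y,Y] = ((1.3333)·(1.3333) + (1.3333)·(1.3333) + (-4.6667)·(-4.6667) + (1.3333)·(1.3333) + (2.3333)·(2.3333) + (-1.6667)·(-1.6667)) / 5 = 35.3333/5 = 7.0667
  Sample standard deviations s_i = √(s[i,i]):
  s(X) = √(3.0667) = 1.7512
  s(Y) = √(7.0667) = 2.6583

Step 3 — r_{ij} = s_{ij} / (s_i · s_j):
  r[X,X] = 1 (diagonal).
  r[X,Y] = -4.1333 / (1.7512 · 2.6583) = -4.1333 / 4.6552 = -0.8879
  r[Y,Y] = 1 (diagonal).

R is symmetric with unit diagonal. Assembling:

R = [[1, -0.8879],
 [-0.8879, 1]]


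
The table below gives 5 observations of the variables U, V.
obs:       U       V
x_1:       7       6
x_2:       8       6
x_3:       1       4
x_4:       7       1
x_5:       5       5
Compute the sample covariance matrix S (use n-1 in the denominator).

Step 1 — column means:
  mean(U) = (7 + 8 + 1 + 7 + 5) / 5 = 28/5 = 5.6
  mean(V) = (6 + 6 + 4 + 1 + 5) / 5 = 22/5 = 4.4

Step 2 — sample covariance S[i,j] = (1/(n-1)) · Σ_k (x_{k,i} - mean_i) · (x_{k,j} - mean_j), with n-1 = 4.
  S[U,U] = ((1.4)·(1.4) + (2.4)·(2.4) + (-4.6)·(-4.6) + (1.4)·(1.4) + (-0.6)·(-0.6)) / 4 = 31.2/4 = 7.8
  S[U,V] = ((1.4)·(1.6) + (2.4)·(1.6) + (-4.6)·(-0.4) + (1.4)·(-3.4) + (-0.6)·(0.6)) / 4 = 2.8/4 = 0.7
  S[V,V] = ((1.6)·(1.6) + (1.6)·(1.6) + (-0.4)·(-0.4) + (-3.4)·(-3.4) + (0.6)·(0.6)) / 4 = 17.2/4 = 4.3

S is symmetric (S[j,i] = S[i,j]). Assembling:

S = [[7.8, 0.7],
 [0.7, 4.3]]


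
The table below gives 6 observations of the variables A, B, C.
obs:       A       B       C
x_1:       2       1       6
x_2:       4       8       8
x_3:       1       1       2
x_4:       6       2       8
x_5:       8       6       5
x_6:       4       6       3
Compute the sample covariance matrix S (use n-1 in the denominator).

Step 1 — column means:
  mean(A) = (2 + 4 + 1 + 6 + 8 + 4) / 6 = 25/6 = 4.1667
  mean(B) = (1 + 8 + 1 + 2 + 6 + 6) / 6 = 24/6 = 4
  mean(C) = (6 + 8 + 2 + 8 + 5 + 3) / 6 = 32/6 = 5.3333

Step 2 — sample covariance S[i,j] = (1/(n-1)) · Σ_k (x_{k,i} - mean_i) · (x_{k,j} - mean_j), with n-1 = 5.
  S[A,A] = ((-2.1667)·(-2.1667) + (-0.1667)·(-0.1667) + (-3.1667)·(-3.1667) + (1.8333)·(1.8333) + (3.8333)·(3.8333) + (-0.1667)·(-0.1667)) / 5 = 32.8333/5 = 6.5667
  S[A,B] = ((-2.1667)·(-3) + (-0.1667)·(4) + (-3.1667)·(-3) + (1.8333)·(-2) + (3.8333)·(2) + (-0.1667)·(2)) / 5 = 19/5 = 3.8
  S[A,C] = ((-2.1667)·(0.6667) + (-0.1667)·(2.6667) + (-3.1667)·(-3.3333) + (1.8333)·(2.6667) + (3.8333)·(-0.3333) + (-0.1667)·(-2.3333)) / 5 = 12.6667/5 = 2.5333
  S[B,B] = ((-3)·(-3) + (4)·(4) + (-3)·(-3) + (-2)·(-2) + (2)·(2) + (2)·(2)) / 5 = 46/5 = 9.2
  S[B,C] = ((-3)·(0.6667) + (4)·(2.6667) + (-3)·(-3.3333) + (-2)·(2.6667) + (2)·(-0.3333) + (2)·(-2.3333)) / 5 = 8/5 = 1.6
  S[C,C] = ((0.6667)·(0.6667) + (2.6667)·(2.6667) + (-3.3333)·(-3.3333) + (2.6667)·(2.6667) + (-0.3333)·(-0.3333) + (-2.3333)·(-2.3333)) / 5 = 31.3333/5 = 6.2667

S is symmetric (S[j,i] = S[i,j]). Assembling:

S = [[6.5667, 3.8, 2.5333],
 [3.8, 9.2, 1.6],
 [2.5333, 1.6, 6.2667]]


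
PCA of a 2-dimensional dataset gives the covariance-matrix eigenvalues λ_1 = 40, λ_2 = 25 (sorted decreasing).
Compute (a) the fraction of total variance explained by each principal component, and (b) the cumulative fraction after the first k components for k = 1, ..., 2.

Step 1 — total variance = trace(Sigma) = Σ λ_i = 40 + 25 = 65.

Step 2 — fraction explained by component i = λ_i / Σ λ:
  PC1: 40/65 = 0.6154
  PC2: 25/65 = 0.3846

Step 3 — cumulative fraction after k components = (λ_1 + ... + λ_k) / Σ λ:
  k = 1: 40/65 = 0.6154
  k = 2: (40 + 25)/65 = 65/65 = 1

Summary (fraction, with percent):

explained: PC1 0.6154 (61.54%), PC2 0.3846 (38.46%);  cumulative: 0.6154, 1


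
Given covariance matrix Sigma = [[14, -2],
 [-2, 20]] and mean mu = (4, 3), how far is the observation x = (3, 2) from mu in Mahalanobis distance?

Step 1 — centre the observation: (x - mu) = (-1, -1).

Step 2 — invert Sigma. det(Sigma) = 14·20 - (-2)² = 276.
  Sigma^{-1} = (1/det) · [[d, -b], [-b, a]] = [[0.0725, 0.0072],
 [0.0072, 0.0507]].

Step 3 — form the quadratic (x - mu)^T · Sigma^{-1} · (x - mu):
  Sigma^{-1} · (x - mu) = (-0.0797, -0.058).
  (x - mu)^T · [Sigma^{-1} · (x - mu)] = (-1)·(-0.0797) + (-1)·(-0.058) = 0.1377.

Step 4 — take square root: d = √(0.1377) ≈ 0.3711.

d(x, mu) = √(0.1377) ≈ 0.3711


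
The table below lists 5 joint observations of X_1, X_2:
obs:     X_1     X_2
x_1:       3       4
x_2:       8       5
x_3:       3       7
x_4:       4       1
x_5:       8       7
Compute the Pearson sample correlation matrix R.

Step 1 — column means:
  mean(X_1) = (3 + 8 + 3 + 4 + 8) / 5 = 26/5 = 5.2
  mean(X_2) = (4 + 5 + 7 + 1 + 7) / 5 = 24/5 = 4.8

Step 2 — sample variances and covariances s[i,j] = (1/(n-1)) · Σ_k (x_{k,i} - mean_i) · (x_{k,j} - mean_j), with n-1 = 4:
  s[X_1,X_1] = ((-2.2)·(-2.2) + (2.8)·(2.8) + (-2.2)·(-2.2) + (-1.2)·(-1.2) + (2.8)·(2.8)) / 4 = 26.8/4 = 6.7
  s[X_1,X_2] = ((-2.2)·(-0.8) + (2.8)·(0.2) + (-2.2)·(2.2) + (-1.2)·(-3.8) + (2.8)·(2.2)) / 4 = 8.2/4 = 2.05
  s[X_2,X_2] = ((-0.8)·(-0.8) + (0.2)·(0.2) + (2.2)·(2.2) + (-3.8)·(-3.8) + (2.2)·(2.2)) / 4 = 24.8/4 = 6.2
  Sample standard deviations s_i = √(s[i,i]):
  s(X_1) = √(6.7) = 2.5884
  s(X_2) = √(6.2) = 2.49

Step 3 — r_{ij} = s_{ij} / (s_i · s_j):
  r[X_1,X_1] = 1 (diagonal).
  r[X_1,X_2] = 2.05 / (2.5884 · 2.49) = 2.05 / 6.4452 = 0.3181
  r[X_2,X_2] = 1 (diagonal).

R is symmetric with unit diagonal. Assembling:

R = [[1, 0.3181],
 [0.3181, 1]]


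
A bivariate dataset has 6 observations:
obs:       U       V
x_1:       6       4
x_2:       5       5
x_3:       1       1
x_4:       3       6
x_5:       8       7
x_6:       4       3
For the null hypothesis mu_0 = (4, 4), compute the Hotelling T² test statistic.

Step 1 — sample mean vector:
  mean(U) = (6 + 5 + 1 + 3 + 8 + 4) / 6 = 27/6 = 4.5
  mean(V) = (4 + 5 + 1 + 6 + 7 + 3) / 6 = 26/6 = 4.3333
  x̄ = (4.5, 4.3333),  deviation x̄ - mu_0 = (4.5, 4.3333) - (4, 4) = (0.5, 0.3333).

Step 2 — sample covariance matrix, S[i,j] = (1/(n-1)) · Σ_k (x_{k,i} - mean_i) · (x_{k,j} - mean_j), divisor n-1 = 5:
  S[U,U] = ((1.5)·(1.5) + (0.5)·(0.5) + (-3.5)·(-3.5) + (-1.5)·(-1.5) + (3.5)·(3.5) + (-0.5)·(-0.5)) / 5 = 29.5/5 = 5.9
  S[U,V] = ((1.5)·(-0.3333) + (0.5)·(0.6667) + (-3.5)·(-3.3333) + (-1.5)·(1.6667) + (3.5)·(2.6667) + (-0.5)·(-1.3333)) / 5 = 19/5 = 3.8
  S[V,V] = ((-0.3333)·(-0.3333) + (0.6667)·(0.6667) + (-3.3333)·(-3.3333) + (1.6667)·(1.6667) + (2.6667)·(2.6667) + (-1.3333)·(-1.3333)) / 5 = 23.3333/5 = 4.6667
  S = [[5.9, 3.8],
 [3.8, 4.6667]].

Step 3 — invert S. det(S) = 5.9·4.6667 - (3.8)² = 13.0933.
  S^{-1} = (1/det) · [[d, -b], [-b, a]] = [[0.3564, -0.2902],
 [-0.2902, 0.4506]].

Step 4 — quadratic form (x̄ - mu_0)^T · S^{-1} · (x̄ - mu_0):
  S^{-1} · (x̄ - mu_0) = (0.0815, 0.0051),
  (x̄ - mu_0)^T · [...] = (0.5)·(0.0815) + (0.3333)·(0.0051) = 0.0424.

Step 5 — scale by n: T² = 6 · 0.0424 = 0.2546.

T² ≈ 0.2546
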